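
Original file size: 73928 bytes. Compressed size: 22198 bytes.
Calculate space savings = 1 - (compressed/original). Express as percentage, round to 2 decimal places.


ratio = compressed/original = 22198/73928 = 0.300265
savings = 1 - ratio = 1 - 0.300265 = 0.699735
as a percentage: 0.699735 * 100 = 69.97%

Space savings = 1 - 22198/73928 = 69.97%


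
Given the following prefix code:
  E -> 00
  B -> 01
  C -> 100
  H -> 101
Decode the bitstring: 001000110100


Decoding step by step:
Bits 00 -> E
Bits 100 -> C
Bits 01 -> B
Bits 101 -> H
Bits 00 -> E


Decoded message: ECBHE


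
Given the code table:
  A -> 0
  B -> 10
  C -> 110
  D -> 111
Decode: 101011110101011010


Decoding:
10 -> B
10 -> B
111 -> D
10 -> B
10 -> B
10 -> B
110 -> C
10 -> B


Result: BBDBBBCB


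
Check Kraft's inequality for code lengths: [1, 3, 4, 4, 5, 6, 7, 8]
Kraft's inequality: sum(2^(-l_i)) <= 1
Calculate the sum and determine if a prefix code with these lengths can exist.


Sum = 2^(-1) + 2^(-3) + 2^(-4) + 2^(-4) + 2^(-5) + 2^(-6) + 2^(-7) + 2^(-8)
    = 0.5 + 0.125 + 0.0625 + 0.0625 + 0.03125 + 0.015625 + 0.0078125 + 0.00390625
    = 207/256 = 0.80859375
Since 0.80859375 <= 1, Kraft's inequality IS satisfied.
A prefix code with these lengths CAN exist.

Kraft sum = 0.80859375. Satisfied.


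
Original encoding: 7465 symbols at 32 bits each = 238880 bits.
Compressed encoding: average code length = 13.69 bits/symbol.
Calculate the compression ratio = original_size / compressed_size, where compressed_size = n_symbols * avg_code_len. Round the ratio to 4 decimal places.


original_size = n_symbols * orig_bits = 7465 * 32 = 238880 bits
compressed_size = n_symbols * avg_code_len = 7465 * 13.69 = 102195.85 bits
ratio = original_size / compressed_size = 238880 / 102195.85 = 2.3375

Compression ratio = 2.3375


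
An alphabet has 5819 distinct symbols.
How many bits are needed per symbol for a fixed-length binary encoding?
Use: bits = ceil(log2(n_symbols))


log2(5819) = 12.5066
Bracket: 2^12 = 4096 < 5819 <= 2^13 = 8192
So ceil(log2(5819)) = 13

bits = ceil(log2(5819)) = ceil(12.5066) = 13 bits


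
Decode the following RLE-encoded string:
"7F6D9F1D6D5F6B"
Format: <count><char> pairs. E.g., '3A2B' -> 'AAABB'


Expanding each <count><char> pair:
  7F -> 'FFFFFFF'
  6D -> 'DDDDDD'
  9F -> 'FFFFFFFFF'
  1D -> 'D'
  6D -> 'DDDDDD'
  5F -> 'FFFFF'
  6B -> 'BBBBBB'

Decoded = FFFFFFFDDDDDDFFFFFFFFFDDDDDDDFFFFFBBBBBB


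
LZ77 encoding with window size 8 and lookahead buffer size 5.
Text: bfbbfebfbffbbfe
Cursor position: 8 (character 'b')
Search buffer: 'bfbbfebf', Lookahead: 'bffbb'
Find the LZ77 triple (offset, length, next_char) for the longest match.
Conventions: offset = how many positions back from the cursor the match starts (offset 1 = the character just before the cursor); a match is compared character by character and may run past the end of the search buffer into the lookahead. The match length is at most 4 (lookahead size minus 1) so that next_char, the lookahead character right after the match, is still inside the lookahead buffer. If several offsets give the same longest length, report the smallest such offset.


Try each offset into the search buffer:
  offset=1 (pos 7, char 'f'): match length 0
  offset=2 (pos 6, char 'b'): match length 2
  offset=3 (pos 5, char 'e'): match length 0
  offset=4 (pos 4, char 'f'): match length 0
  offset=5 (pos 3, char 'b'): match length 2
  offset=6 (pos 2, char 'b'): match length 1
  offset=7 (pos 1, char 'f'): match length 0
  offset=8 (pos 0, char 'b'): match length 2
Longest match has length 2, found at offsets 2, 5, 8; take the smallest, offset 2.
next_char = character at position 8 + 2 = 10 -> 'f'

Best match: offset=2, length=2 (matching 'bf' starting at position 6)
LZ77 triple: (2, 2, 'f')


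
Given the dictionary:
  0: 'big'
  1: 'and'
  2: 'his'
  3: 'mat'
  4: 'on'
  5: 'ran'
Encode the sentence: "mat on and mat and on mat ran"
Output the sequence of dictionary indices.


Look up each word in the dictionary:
  'mat' -> 3
  'on' -> 4
  'and' -> 1
  'mat' -> 3
  'and' -> 1
  'on' -> 4
  'mat' -> 3
  'ran' -> 5

Encoded: [3, 4, 1, 3, 1, 4, 3, 5]


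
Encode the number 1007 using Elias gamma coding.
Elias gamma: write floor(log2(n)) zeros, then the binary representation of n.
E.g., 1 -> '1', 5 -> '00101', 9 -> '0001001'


num_bits = floor(log2(1007)) + 1 = 10
leading_zeros = num_bits - 1 = 9
binary(1007) = 1111101111

Elias gamma(1007) = '000000000' + '1111101111' = 0000000001111101111 (19 bits)


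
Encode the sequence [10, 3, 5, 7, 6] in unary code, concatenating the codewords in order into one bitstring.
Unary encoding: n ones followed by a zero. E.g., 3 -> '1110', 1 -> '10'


Encode each number as n ones followed by a terminating 0:
  10 -> 11111111110 (11 bits)
  3 -> 1110 (4 bits)
  5 -> 111110 (6 bits)
  7 -> 11111110 (8 bits)
  6 -> 1111110 (7 bits)
Total length = 11 + 4 + 6 + 8 + 7 = 36 bits.

Unary([10, 3, 5, 7, 6]) = 111111111101110111110111111101111110 (36 bits)


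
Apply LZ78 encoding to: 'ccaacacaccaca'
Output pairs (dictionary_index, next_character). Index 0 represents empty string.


LZ78 encoding steps:
Dictionary: {0: ''}
Step 1: w='' (idx 0), next='c' -> output (0, 'c'), add 'c' as idx 1
Step 2: w='c' (idx 1), next='a' -> output (1, 'a'), add 'ca' as idx 2
Step 3: w='' (idx 0), next='a' -> output (0, 'a'), add 'a' as idx 3
Step 4: w='ca' (idx 2), next='c' -> output (2, 'c'), add 'cac' as idx 4
Step 5: w='a' (idx 3), next='c' -> output (3, 'c'), add 'ac' as idx 5
Step 6: w='cac' (idx 4), next='a' -> output (4, 'a'), add 'caca' as idx 6


Encoded: [(0, 'c'), (1, 'a'), (0, 'a'), (2, 'c'), (3, 'c'), (4, 'a')]


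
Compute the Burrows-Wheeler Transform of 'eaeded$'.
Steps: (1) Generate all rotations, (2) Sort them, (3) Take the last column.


Rotations (sorted):
  0: $eaeded -> last char: d
  1: aeded$e -> last char: e
  2: d$eaede -> last char: e
  3: ded$eae -> last char: e
  4: eaeded$ -> last char: $
  5: ed$eaed -> last char: d
  6: eded$ea -> last char: a


BWT = deee$da


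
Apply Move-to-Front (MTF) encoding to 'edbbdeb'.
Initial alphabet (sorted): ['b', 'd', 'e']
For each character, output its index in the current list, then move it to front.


MTF encoding:
'e': index 2 in ['b', 'd', 'e'] -> ['e', 'b', 'd']
'd': index 2 in ['e', 'b', 'd'] -> ['d', 'e', 'b']
'b': index 2 in ['d', 'e', 'b'] -> ['b', 'd', 'e']
'b': index 0 in ['b', 'd', 'e'] -> ['b', 'd', 'e']
'd': index 1 in ['b', 'd', 'e'] -> ['d', 'b', 'e']
'e': index 2 in ['d', 'b', 'e'] -> ['e', 'd', 'b']
'b': index 2 in ['e', 'd', 'b'] -> ['b', 'e', 'd']


Output: [2, 2, 2, 0, 1, 2, 2]


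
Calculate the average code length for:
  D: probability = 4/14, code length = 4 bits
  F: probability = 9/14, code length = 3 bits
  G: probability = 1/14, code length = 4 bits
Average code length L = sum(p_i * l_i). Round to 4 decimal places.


Weighted contributions p_i * l_i:
  D: (4/14) * 4 = 16/14
  F: (9/14) * 3 = 27/14
  G: (1/14) * 4 = 4/14
Sum = (16 + 27 + 4)/14 = 47/14

L = 47/14 = 3.3571 bits/symbol


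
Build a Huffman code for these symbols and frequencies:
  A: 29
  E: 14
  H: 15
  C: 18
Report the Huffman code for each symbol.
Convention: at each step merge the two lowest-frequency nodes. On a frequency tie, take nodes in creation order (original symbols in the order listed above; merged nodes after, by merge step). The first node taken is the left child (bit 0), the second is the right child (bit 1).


Huffman tree construction:
Step 1: Merge E(14) + H(15) = 29
Step 2: Merge C(18) + A(29) = 47
Step 3: Merge (E+H)(29) + (C+A)(47) = 76
Read each symbol's code off the tree from the root (left child = 0, right child = 1).

Codes:
  A: 11 (length 2)
  E: 00 (length 2)
  H: 01 (length 2)
  C: 10 (length 2)
Average code length: 152/76 = 2.0000 bits/symbol


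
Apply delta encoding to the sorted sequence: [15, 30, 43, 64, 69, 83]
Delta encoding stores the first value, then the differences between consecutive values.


First value: 15
Deltas:
  30 - 15 = 15
  43 - 30 = 13
  64 - 43 = 21
  69 - 64 = 5
  83 - 69 = 14


Delta encoded: [15, 15, 13, 21, 5, 14]


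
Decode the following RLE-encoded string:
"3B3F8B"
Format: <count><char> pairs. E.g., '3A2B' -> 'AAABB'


Expanding each <count><char> pair:
  3B -> 'BBB'
  3F -> 'FFF'
  8B -> 'BBBBBBBB'

Decoded = BBBFFFBBBBBBBB


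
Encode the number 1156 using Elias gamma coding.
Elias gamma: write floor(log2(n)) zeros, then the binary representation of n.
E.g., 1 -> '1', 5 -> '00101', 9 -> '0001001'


num_bits = floor(log2(1156)) + 1 = 11
leading_zeros = num_bits - 1 = 10
binary(1156) = 10010000100

Elias gamma(1156) = '0000000000' + '10010000100' = 000000000010010000100 (21 bits)


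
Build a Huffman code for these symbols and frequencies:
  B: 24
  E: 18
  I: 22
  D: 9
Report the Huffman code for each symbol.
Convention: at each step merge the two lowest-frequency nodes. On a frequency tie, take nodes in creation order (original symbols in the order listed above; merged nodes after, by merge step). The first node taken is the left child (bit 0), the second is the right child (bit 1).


Huffman tree construction:
Step 1: Merge D(9) + E(18) = 27
Step 2: Merge I(22) + B(24) = 46
Step 3: Merge (D+E)(27) + (I+B)(46) = 73
Read each symbol's code off the tree from the root (left child = 0, right child = 1).

Codes:
  B: 11 (length 2)
  E: 01 (length 2)
  I: 10 (length 2)
  D: 00 (length 2)
Average code length: 146/73 = 2.0000 bits/symbol


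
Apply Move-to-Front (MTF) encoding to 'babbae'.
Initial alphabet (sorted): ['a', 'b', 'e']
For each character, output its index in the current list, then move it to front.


MTF encoding:
'b': index 1 in ['a', 'b', 'e'] -> ['b', 'a', 'e']
'a': index 1 in ['b', 'a', 'e'] -> ['a', 'b', 'e']
'b': index 1 in ['a', 'b', 'e'] -> ['b', 'a', 'e']
'b': index 0 in ['b', 'a', 'e'] -> ['b', 'a', 'e']
'a': index 1 in ['b', 'a', 'e'] -> ['a', 'b', 'e']
'e': index 2 in ['a', 'b', 'e'] -> ['e', 'a', 'b']


Output: [1, 1, 1, 0, 1, 2]


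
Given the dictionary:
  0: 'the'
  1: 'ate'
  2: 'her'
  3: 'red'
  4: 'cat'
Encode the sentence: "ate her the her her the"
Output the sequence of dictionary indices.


Look up each word in the dictionary:
  'ate' -> 1
  'her' -> 2
  'the' -> 0
  'her' -> 2
  'her' -> 2
  'the' -> 0

Encoded: [1, 2, 0, 2, 2, 0]


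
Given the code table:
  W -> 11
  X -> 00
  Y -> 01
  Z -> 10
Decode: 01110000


Decoding:
01 -> Y
11 -> W
00 -> X
00 -> X


Result: YWXX


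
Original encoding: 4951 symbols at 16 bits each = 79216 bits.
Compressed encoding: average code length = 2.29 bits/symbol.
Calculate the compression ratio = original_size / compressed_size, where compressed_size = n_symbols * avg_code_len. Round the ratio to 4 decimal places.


original_size = n_symbols * orig_bits = 4951 * 16 = 79216 bits
compressed_size = n_symbols * avg_code_len = 4951 * 2.29 = 11337.79 bits
ratio = original_size / compressed_size = 79216 / 11337.79 = 6.9869

Compression ratio = 6.9869


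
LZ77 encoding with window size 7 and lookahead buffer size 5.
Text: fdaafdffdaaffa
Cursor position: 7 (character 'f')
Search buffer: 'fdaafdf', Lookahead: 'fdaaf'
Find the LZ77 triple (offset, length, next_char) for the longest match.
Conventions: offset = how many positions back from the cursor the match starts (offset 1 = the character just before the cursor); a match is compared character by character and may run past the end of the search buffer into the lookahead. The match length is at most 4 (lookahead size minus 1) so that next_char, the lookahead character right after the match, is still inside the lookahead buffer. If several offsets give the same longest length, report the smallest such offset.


Try each offset into the search buffer:
  offset=1 (pos 6, char 'f'): match length 1
  offset=2 (pos 5, char 'd'): match length 0
  offset=3 (pos 4, char 'f'): match length 2
  offset=4 (pos 3, char 'a'): match length 0
  offset=5 (pos 2, char 'a'): match length 0
  offset=6 (pos 1, char 'd'): match length 0
  offset=7 (pos 0, char 'f'): match length 4
Longest match has length 4 at offset 7.
next_char = character at position 7 + 4 = 11 -> 'f'

Best match: offset=7, length=4 (matching 'fdaa' starting at position 0)
LZ77 triple: (7, 4, 'f')


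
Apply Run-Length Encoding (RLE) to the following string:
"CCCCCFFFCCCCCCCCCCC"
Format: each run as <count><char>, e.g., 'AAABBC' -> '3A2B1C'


Scanning runs left to right:
  i=0: run of 'C' x 5 -> '5C'
  i=5: run of 'F' x 3 -> '3F'
  i=8: run of 'C' x 11 -> '11C'

RLE = 5C3F11C


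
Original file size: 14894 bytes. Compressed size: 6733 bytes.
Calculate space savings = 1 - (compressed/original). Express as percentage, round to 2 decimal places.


ratio = compressed/original = 6733/14894 = 0.452061
savings = 1 - ratio = 1 - 0.452061 = 0.547939
as a percentage: 0.547939 * 100 = 54.79%

Space savings = 1 - 6733/14894 = 54.79%


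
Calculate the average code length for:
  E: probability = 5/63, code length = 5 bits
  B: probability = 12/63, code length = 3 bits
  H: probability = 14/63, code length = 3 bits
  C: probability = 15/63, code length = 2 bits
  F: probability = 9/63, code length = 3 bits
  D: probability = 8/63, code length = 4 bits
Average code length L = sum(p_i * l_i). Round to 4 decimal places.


Weighted contributions p_i * l_i:
  E: (5/63) * 5 = 25/63
  B: (12/63) * 3 = 36/63
  H: (14/63) * 3 = 42/63
  C: (15/63) * 2 = 30/63
  F: (9/63) * 3 = 27/63
  D: (8/63) * 4 = 32/63
Sum = (25 + 36 + 42 + 30 + 27 + 32)/63 = 192/63

L = 192/63 = 3.0476 bits/symbol


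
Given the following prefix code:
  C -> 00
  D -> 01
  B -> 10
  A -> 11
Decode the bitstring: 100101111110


Decoding step by step:
Bits 10 -> B
Bits 01 -> D
Bits 01 -> D
Bits 11 -> A
Bits 11 -> A
Bits 10 -> B


Decoded message: BDDAAB


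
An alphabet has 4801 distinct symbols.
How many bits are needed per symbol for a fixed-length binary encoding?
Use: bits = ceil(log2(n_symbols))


log2(4801) = 12.2291
Bracket: 2^12 = 4096 < 4801 <= 2^13 = 8192
So ceil(log2(4801)) = 13

bits = ceil(log2(4801)) = ceil(12.2291) = 13 bits


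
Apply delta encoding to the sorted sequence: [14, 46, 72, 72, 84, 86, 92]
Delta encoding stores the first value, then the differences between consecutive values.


First value: 14
Deltas:
  46 - 14 = 32
  72 - 46 = 26
  72 - 72 = 0
  84 - 72 = 12
  86 - 84 = 2
  92 - 86 = 6


Delta encoded: [14, 32, 26, 0, 12, 2, 6]


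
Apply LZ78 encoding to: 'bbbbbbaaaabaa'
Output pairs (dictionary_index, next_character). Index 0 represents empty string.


LZ78 encoding steps:
Dictionary: {0: ''}
Step 1: w='' (idx 0), next='b' -> output (0, 'b'), add 'b' as idx 1
Step 2: w='b' (idx 1), next='b' -> output (1, 'b'), add 'bb' as idx 2
Step 3: w='bb' (idx 2), next='b' -> output (2, 'b'), add 'bbb' as idx 3
Step 4: w='' (idx 0), next='a' -> output (0, 'a'), add 'a' as idx 4
Step 5: w='a' (idx 4), next='a' -> output (4, 'a'), add 'aa' as idx 5
Step 6: w='a' (idx 4), next='b' -> output (4, 'b'), add 'ab' as idx 6
Step 7: w='aa' (idx 5), end of input -> output (5, '')


Encoded: [(0, 'b'), (1, 'b'), (2, 'b'), (0, 'a'), (4, 'a'), (4, 'b'), (5, '')]


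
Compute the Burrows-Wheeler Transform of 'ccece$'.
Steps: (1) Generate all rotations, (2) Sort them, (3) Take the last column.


Rotations (sorted):
  0: $ccece -> last char: e
  1: ccece$ -> last char: $
  2: ce$cce -> last char: e
  3: cece$c -> last char: c
  4: e$ccec -> last char: c
  5: ece$cc -> last char: c


BWT = e$eccc


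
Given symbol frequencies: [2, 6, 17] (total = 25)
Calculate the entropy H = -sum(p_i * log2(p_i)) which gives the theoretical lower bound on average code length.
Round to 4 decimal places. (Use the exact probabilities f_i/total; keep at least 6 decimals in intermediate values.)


Per-symbol terms -p_i * log2(p_i) with p_i = f_i/25:
  p = 2/25 = 0.080000: log2(p) = -3.643856, -p*log2(p) = 0.291508
  p = 6/25 = 0.240000: log2(p) = -2.058894, -p*log2(p) = 0.494134
  p = 17/25 = 0.680000: log2(p) = -0.556393, -p*log2(p) = 0.378347
H = 0.291508 + 0.494134 + 0.378347 = 1.163989

H = 1.164 bits/symbol


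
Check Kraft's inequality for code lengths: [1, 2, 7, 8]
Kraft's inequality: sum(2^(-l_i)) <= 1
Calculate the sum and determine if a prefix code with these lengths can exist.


Sum = 2^(-1) + 2^(-2) + 2^(-7) + 2^(-8)
    = 0.5 + 0.25 + 0.0078125 + 0.00390625
    = 195/256 = 0.76171875
Since 0.76171875 <= 1, Kraft's inequality IS satisfied.
A prefix code with these lengths CAN exist.

Kraft sum = 0.76171875. Satisfied.


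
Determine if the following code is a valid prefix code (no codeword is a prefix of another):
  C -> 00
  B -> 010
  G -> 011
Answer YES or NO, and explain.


Checking each pair (does one codeword prefix another?):
  C='00' vs B='010': no prefix
  C='00' vs G='011': no prefix
  B='010' vs C='00': no prefix
  B='010' vs G='011': no prefix
  G='011' vs C='00': no prefix
  G='011' vs B='010': no prefix
No violation found over all pairs.

YES -- this is a valid prefix code. No codeword is a prefix of any other codeword.


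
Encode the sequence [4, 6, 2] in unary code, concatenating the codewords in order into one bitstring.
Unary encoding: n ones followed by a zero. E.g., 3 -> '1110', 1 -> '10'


Encode each number as n ones followed by a terminating 0:
  4 -> 11110 (5 bits)
  6 -> 1111110 (7 bits)
  2 -> 110 (3 bits)
Total length = 5 + 7 + 3 = 15 bits.

Unary([4, 6, 2]) = 111101111110110 (15 bits)


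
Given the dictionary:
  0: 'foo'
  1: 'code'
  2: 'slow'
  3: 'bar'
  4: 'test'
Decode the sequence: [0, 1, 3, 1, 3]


Look up each index in the dictionary:
  0 -> 'foo'
  1 -> 'code'
  3 -> 'bar'
  1 -> 'code'
  3 -> 'bar'

Decoded: "foo code bar code bar"


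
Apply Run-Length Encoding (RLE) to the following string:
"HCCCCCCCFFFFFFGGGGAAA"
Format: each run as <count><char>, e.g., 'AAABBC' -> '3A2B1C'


Scanning runs left to right:
  i=0: run of 'H' x 1 -> '1H'
  i=1: run of 'C' x 7 -> '7C'
  i=8: run of 'F' x 6 -> '6F'
  i=14: run of 'G' x 4 -> '4G'
  i=18: run of 'A' x 3 -> '3A'

RLE = 1H7C6F4G3A


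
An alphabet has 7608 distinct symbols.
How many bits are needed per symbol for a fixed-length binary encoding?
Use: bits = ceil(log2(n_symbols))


log2(7608) = 12.8933
Bracket: 2^12 = 4096 < 7608 <= 2^13 = 8192
So ceil(log2(7608)) = 13

bits = ceil(log2(7608)) = ceil(12.8933) = 13 bits


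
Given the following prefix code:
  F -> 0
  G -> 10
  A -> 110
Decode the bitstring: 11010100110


Decoding step by step:
Bits 110 -> A
Bits 10 -> G
Bits 10 -> G
Bits 0 -> F
Bits 110 -> A


Decoded message: AGGFA


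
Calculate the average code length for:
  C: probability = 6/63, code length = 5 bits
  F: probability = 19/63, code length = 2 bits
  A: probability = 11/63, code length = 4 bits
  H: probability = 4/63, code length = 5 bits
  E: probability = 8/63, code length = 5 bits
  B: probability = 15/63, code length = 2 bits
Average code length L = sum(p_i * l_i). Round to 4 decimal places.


Weighted contributions p_i * l_i:
  C: (6/63) * 5 = 30/63
  F: (19/63) * 2 = 38/63
  A: (11/63) * 4 = 44/63
  H: (4/63) * 5 = 20/63
  E: (8/63) * 5 = 40/63
  B: (15/63) * 2 = 30/63
Sum = (30 + 38 + 44 + 20 + 40 + 30)/63 = 202/63

L = 202/63 = 3.2063 bits/symbol


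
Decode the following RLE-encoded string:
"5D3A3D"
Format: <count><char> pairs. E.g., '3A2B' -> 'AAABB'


Expanding each <count><char> pair:
  5D -> 'DDDDD'
  3A -> 'AAA'
  3D -> 'DDD'

Decoded = DDDDDAAADDD


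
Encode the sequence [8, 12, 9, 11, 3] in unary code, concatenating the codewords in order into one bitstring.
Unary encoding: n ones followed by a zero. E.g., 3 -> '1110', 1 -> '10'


Encode each number as n ones followed by a terminating 0:
  8 -> 111111110 (9 bits)
  12 -> 1111111111110 (13 bits)
  9 -> 1111111110 (10 bits)
  11 -> 111111111110 (12 bits)
  3 -> 1110 (4 bits)
Total length = 9 + 13 + 10 + 12 + 4 = 48 bits.

Unary([8, 12, 9, 11, 3]) = 111111110111111111111011111111101111111111101110 (48 bits)


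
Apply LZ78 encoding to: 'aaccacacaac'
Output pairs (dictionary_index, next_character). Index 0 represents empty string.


LZ78 encoding steps:
Dictionary: {0: ''}
Step 1: w='' (idx 0), next='a' -> output (0, 'a'), add 'a' as idx 1
Step 2: w='a' (idx 1), next='c' -> output (1, 'c'), add 'ac' as idx 2
Step 3: w='' (idx 0), next='c' -> output (0, 'c'), add 'c' as idx 3
Step 4: w='ac' (idx 2), next='a' -> output (2, 'a'), add 'aca' as idx 4
Step 5: w='c' (idx 3), next='a' -> output (3, 'a'), add 'ca' as idx 5
Step 6: w='ac' (idx 2), end of input -> output (2, '')


Encoded: [(0, 'a'), (1, 'c'), (0, 'c'), (2, 'a'), (3, 'a'), (2, '')]


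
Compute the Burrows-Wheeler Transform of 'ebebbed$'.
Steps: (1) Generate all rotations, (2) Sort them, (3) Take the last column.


Rotations (sorted):
  0: $ebebbed -> last char: d
  1: bbed$ebe -> last char: e
  2: bebbed$e -> last char: e
  3: bed$ebeb -> last char: b
  4: d$ebebbe -> last char: e
  5: ebbed$eb -> last char: b
  6: ebebbed$ -> last char: $
  7: ed$ebebb -> last char: b


BWT = deebeb$b


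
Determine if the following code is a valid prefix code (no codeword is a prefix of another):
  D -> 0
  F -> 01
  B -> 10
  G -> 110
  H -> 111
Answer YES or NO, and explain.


Checking each pair (does one codeword prefix another?):
  D='0' vs F='01': prefix -- VIOLATION

NO -- this is NOT a valid prefix code. D (0) is a prefix of F (01).


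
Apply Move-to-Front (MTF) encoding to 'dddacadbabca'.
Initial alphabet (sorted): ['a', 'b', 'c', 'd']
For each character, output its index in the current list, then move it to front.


MTF encoding:
'd': index 3 in ['a', 'b', 'c', 'd'] -> ['d', 'a', 'b', 'c']
'd': index 0 in ['d', 'a', 'b', 'c'] -> ['d', 'a', 'b', 'c']
'd': index 0 in ['d', 'a', 'b', 'c'] -> ['d', 'a', 'b', 'c']
'a': index 1 in ['d', 'a', 'b', 'c'] -> ['a', 'd', 'b', 'c']
'c': index 3 in ['a', 'd', 'b', 'c'] -> ['c', 'a', 'd', 'b']
'a': index 1 in ['c', 'a', 'd', 'b'] -> ['a', 'c', 'd', 'b']
'd': index 2 in ['a', 'c', 'd', 'b'] -> ['d', 'a', 'c', 'b']
'b': index 3 in ['d', 'a', 'c', 'b'] -> ['b', 'd', 'a', 'c']
'a': index 2 in ['b', 'd', 'a', 'c'] -> ['a', 'b', 'd', 'c']
'b': index 1 in ['a', 'b', 'd', 'c'] -> ['b', 'a', 'd', 'c']
'c': index 3 in ['b', 'a', 'd', 'c'] -> ['c', 'b', 'a', 'd']
'a': index 2 in ['c', 'b', 'a', 'd'] -> ['a', 'c', 'b', 'd']


Output: [3, 0, 0, 1, 3, 1, 2, 3, 2, 1, 3, 2]


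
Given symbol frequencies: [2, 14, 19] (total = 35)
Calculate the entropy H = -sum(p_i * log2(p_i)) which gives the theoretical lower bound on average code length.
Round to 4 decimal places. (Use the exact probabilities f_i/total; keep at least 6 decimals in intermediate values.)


Per-symbol terms -p_i * log2(p_i) with p_i = f_i/35:
  p = 2/35 = 0.057143: log2(p) = -4.129283, -p*log2(p) = 0.235959
  p = 14/35 = 0.400000: log2(p) = -1.321928, -p*log2(p) = 0.528771
  p = 19/35 = 0.542857: log2(p) = -0.881356, -p*log2(p) = 0.478450
H = 0.235959 + 0.528771 + 0.478450 = 1.243180

H = 1.2432 bits/symbol


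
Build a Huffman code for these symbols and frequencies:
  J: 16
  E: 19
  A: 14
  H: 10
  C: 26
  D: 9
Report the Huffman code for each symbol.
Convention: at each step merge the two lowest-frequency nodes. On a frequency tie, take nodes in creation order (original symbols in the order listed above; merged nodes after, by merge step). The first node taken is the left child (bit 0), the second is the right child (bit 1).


Huffman tree construction:
Step 1: Merge D(9) + H(10) = 19
Step 2: Merge A(14) + J(16) = 30
Step 3: Merge E(19) + (D+H)(19) = 38
Step 4: Merge C(26) + (A+J)(30) = 56
Step 5: Merge (E+(D+H))(38) + (C+(A+J))(56) = 94
Read each symbol's code off the tree from the root (left child = 0, right child = 1).

Codes:
  J: 111 (length 3)
  E: 00 (length 2)
  A: 110 (length 3)
  H: 011 (length 3)
  C: 10 (length 2)
  D: 010 (length 3)
Average code length: 237/94 = 2.5213 bits/symbol


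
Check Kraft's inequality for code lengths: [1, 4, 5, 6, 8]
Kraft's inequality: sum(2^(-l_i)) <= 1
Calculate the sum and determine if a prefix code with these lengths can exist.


Sum = 2^(-1) + 2^(-4) + 2^(-5) + 2^(-6) + 2^(-8)
    = 0.5 + 0.0625 + 0.03125 + 0.015625 + 0.00390625
    = 157/256 = 0.61328125
Since 0.61328125 <= 1, Kraft's inequality IS satisfied.
A prefix code with these lengths CAN exist.

Kraft sum = 0.61328125. Satisfied.


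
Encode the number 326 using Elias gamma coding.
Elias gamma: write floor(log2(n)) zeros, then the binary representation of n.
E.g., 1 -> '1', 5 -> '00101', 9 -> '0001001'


num_bits = floor(log2(326)) + 1 = 9
leading_zeros = num_bits - 1 = 8
binary(326) = 101000110

Elias gamma(326) = '00000000' + '101000110' = 00000000101000110 (17 bits)


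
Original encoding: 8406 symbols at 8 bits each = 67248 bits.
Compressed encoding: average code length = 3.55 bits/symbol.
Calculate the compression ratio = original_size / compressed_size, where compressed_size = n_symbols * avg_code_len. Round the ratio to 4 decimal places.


original_size = n_symbols * orig_bits = 8406 * 8 = 67248 bits
compressed_size = n_symbols * avg_code_len = 8406 * 3.55 = 29841.3 bits
ratio = original_size / compressed_size = 67248 / 29841.3 = 2.2535

Compression ratio = 2.2535


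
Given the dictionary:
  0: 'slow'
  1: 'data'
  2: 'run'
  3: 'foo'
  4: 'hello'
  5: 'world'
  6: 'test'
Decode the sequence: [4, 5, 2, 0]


Look up each index in the dictionary:
  4 -> 'hello'
  5 -> 'world'
  2 -> 'run'
  0 -> 'slow'

Decoded: "hello world run slow"


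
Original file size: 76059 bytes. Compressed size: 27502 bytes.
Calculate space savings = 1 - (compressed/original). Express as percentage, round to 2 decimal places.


ratio = compressed/original = 27502/76059 = 0.361588
savings = 1 - ratio = 1 - 0.361588 = 0.638412
as a percentage: 0.638412 * 100 = 63.84%

Space savings = 1 - 27502/76059 = 63.84%


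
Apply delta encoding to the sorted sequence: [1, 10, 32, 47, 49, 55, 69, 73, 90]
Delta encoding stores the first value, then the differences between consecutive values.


First value: 1
Deltas:
  10 - 1 = 9
  32 - 10 = 22
  47 - 32 = 15
  49 - 47 = 2
  55 - 49 = 6
  69 - 55 = 14
  73 - 69 = 4
  90 - 73 = 17


Delta encoded: [1, 9, 22, 15, 2, 6, 14, 4, 17]


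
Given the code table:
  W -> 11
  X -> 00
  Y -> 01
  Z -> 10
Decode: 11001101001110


Decoding:
11 -> W
00 -> X
11 -> W
01 -> Y
00 -> X
11 -> W
10 -> Z


Result: WXWYXWZ


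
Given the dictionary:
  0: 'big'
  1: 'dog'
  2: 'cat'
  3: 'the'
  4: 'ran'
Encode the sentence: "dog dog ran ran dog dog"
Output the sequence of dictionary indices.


Look up each word in the dictionary:
  'dog' -> 1
  'dog' -> 1
  'ran' -> 4
  'ran' -> 4
  'dog' -> 1
  'dog' -> 1

Encoded: [1, 1, 4, 4, 1, 1]


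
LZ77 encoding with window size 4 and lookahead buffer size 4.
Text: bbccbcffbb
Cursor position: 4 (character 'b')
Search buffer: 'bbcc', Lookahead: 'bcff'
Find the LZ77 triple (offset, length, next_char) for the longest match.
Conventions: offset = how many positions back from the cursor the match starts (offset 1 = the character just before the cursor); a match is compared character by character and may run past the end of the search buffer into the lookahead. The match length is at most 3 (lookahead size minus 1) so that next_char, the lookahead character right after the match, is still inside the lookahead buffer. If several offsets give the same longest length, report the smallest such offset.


Try each offset into the search buffer:
  offset=1 (pos 3, char 'c'): match length 0
  offset=2 (pos 2, char 'c'): match length 0
  offset=3 (pos 1, char 'b'): match length 2
  offset=4 (pos 0, char 'b'): match length 1
Longest match has length 2 at offset 3.
next_char = character at position 4 + 2 = 6 -> 'f'

Best match: offset=3, length=2 (matching 'bc' starting at position 1)
LZ77 triple: (3, 2, 'f')


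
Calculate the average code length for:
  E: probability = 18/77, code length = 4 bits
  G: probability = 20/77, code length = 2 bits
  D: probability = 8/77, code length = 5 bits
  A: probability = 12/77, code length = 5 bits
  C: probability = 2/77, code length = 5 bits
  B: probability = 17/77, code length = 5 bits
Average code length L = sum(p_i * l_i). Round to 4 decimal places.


Weighted contributions p_i * l_i:
  E: (18/77) * 4 = 72/77
  G: (20/77) * 2 = 40/77
  D: (8/77) * 5 = 40/77
  A: (12/77) * 5 = 60/77
  C: (2/77) * 5 = 10/77
  B: (17/77) * 5 = 85/77
Sum = (72 + 40 + 40 + 60 + 10 + 85)/77 = 307/77

L = 307/77 = 3.9870 bits/symbol


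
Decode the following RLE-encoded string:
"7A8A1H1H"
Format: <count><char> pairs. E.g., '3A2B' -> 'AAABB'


Expanding each <count><char> pair:
  7A -> 'AAAAAAA'
  8A -> 'AAAAAAAA'
  1H -> 'H'
  1H -> 'H'

Decoded = AAAAAAAAAAAAAAAHH


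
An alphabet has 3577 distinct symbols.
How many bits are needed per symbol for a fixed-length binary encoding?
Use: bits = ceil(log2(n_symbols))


log2(3577) = 11.8045
Bracket: 2^11 = 2048 < 3577 <= 2^12 = 4096
So ceil(log2(3577)) = 12

bits = ceil(log2(3577)) = ceil(11.8045) = 12 bits


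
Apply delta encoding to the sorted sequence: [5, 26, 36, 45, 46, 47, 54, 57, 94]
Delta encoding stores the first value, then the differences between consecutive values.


First value: 5
Deltas:
  26 - 5 = 21
  36 - 26 = 10
  45 - 36 = 9
  46 - 45 = 1
  47 - 46 = 1
  54 - 47 = 7
  57 - 54 = 3
  94 - 57 = 37


Delta encoded: [5, 21, 10, 9, 1, 1, 7, 3, 37]


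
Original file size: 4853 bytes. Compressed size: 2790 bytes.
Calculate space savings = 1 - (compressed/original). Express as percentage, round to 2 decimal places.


ratio = compressed/original = 2790/4853 = 0.574902
savings = 1 - ratio = 1 - 0.574902 = 0.425098
as a percentage: 0.425098 * 100 = 42.51%

Space savings = 1 - 2790/4853 = 42.51%


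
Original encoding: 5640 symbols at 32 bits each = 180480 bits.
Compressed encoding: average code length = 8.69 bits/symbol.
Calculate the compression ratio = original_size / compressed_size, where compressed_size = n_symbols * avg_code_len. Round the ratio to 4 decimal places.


original_size = n_symbols * orig_bits = 5640 * 32 = 180480 bits
compressed_size = n_symbols * avg_code_len = 5640 * 8.69 = 49011.6 bits
ratio = original_size / compressed_size = 180480 / 49011.6 = 3.6824

Compression ratio = 3.6824


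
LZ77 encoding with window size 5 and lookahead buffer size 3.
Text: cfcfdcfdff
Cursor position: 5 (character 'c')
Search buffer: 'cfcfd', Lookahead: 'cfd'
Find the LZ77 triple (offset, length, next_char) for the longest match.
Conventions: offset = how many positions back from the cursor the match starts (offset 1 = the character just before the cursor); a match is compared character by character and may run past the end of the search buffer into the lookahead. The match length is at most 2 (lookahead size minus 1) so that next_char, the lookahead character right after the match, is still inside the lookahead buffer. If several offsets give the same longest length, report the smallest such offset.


Try each offset into the search buffer:
  offset=1 (pos 4, char 'd'): match length 0
  offset=2 (pos 3, char 'f'): match length 0
  offset=3 (pos 2, char 'c'): match length 2
  offset=4 (pos 1, char 'f'): match length 0
  offset=5 (pos 0, char 'c'): match length 2
Longest match has length 2, found at offsets 3, 5; take the smallest, offset 3.
next_char = character at position 5 + 2 = 7 -> 'd'

Best match: offset=3, length=2 (matching 'cf' starting at position 2)
LZ77 triple: (3, 2, 'd')


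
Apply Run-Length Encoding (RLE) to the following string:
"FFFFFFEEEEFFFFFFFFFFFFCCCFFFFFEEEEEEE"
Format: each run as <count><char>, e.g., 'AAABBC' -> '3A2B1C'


Scanning runs left to right:
  i=0: run of 'F' x 6 -> '6F'
  i=6: run of 'E' x 4 -> '4E'
  i=10: run of 'F' x 12 -> '12F'
  i=22: run of 'C' x 3 -> '3C'
  i=25: run of 'F' x 5 -> '5F'
  i=30: run of 'E' x 7 -> '7E'

RLE = 6F4E12F3C5F7E


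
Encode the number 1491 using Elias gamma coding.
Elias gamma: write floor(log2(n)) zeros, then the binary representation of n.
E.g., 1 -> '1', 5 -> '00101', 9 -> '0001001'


num_bits = floor(log2(1491)) + 1 = 11
leading_zeros = num_bits - 1 = 10
binary(1491) = 10111010011

Elias gamma(1491) = '0000000000' + '10111010011' = 000000000010111010011 (21 bits)


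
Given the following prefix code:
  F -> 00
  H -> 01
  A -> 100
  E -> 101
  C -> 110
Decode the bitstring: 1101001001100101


Decoding step by step:
Bits 110 -> C
Bits 100 -> A
Bits 100 -> A
Bits 110 -> C
Bits 01 -> H
Bits 01 -> H


Decoded message: CAACHH


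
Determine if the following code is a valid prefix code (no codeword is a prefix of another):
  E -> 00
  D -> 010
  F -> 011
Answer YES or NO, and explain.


Checking each pair (does one codeword prefix another?):
  E='00' vs D='010': no prefix
  E='00' vs F='011': no prefix
  D='010' vs E='00': no prefix
  D='010' vs F='011': no prefix
  F='011' vs E='00': no prefix
  F='011' vs D='010': no prefix
No violation found over all pairs.

YES -- this is a valid prefix code. No codeword is a prefix of any other codeword.


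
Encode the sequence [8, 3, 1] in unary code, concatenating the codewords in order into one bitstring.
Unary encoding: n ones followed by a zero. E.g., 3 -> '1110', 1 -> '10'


Encode each number as n ones followed by a terminating 0:
  8 -> 111111110 (9 bits)
  3 -> 1110 (4 bits)
  1 -> 10 (2 bits)
Total length = 9 + 4 + 2 = 15 bits.

Unary([8, 3, 1]) = 111111110111010 (15 bits)


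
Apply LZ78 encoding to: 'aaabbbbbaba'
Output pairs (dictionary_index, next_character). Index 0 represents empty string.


LZ78 encoding steps:
Dictionary: {0: ''}
Step 1: w='' (idx 0), next='a' -> output (0, 'a'), add 'a' as idx 1
Step 2: w='a' (idx 1), next='a' -> output (1, 'a'), add 'aa' as idx 2
Step 3: w='' (idx 0), next='b' -> output (0, 'b'), add 'b' as idx 3
Step 4: w='b' (idx 3), next='b' -> output (3, 'b'), add 'bb' as idx 4
Step 5: w='bb' (idx 4), next='a' -> output (4, 'a'), add 'bba' as idx 5
Step 6: w='b' (idx 3), next='a' -> output (3, 'a'), add 'ba' as idx 6


Encoded: [(0, 'a'), (1, 'a'), (0, 'b'), (3, 'b'), (4, 'a'), (3, 'a')]


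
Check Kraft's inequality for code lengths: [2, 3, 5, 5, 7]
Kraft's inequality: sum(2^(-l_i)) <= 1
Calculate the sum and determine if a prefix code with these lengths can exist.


Sum = 2^(-2) + 2^(-3) + 2^(-5) + 2^(-5) + 2^(-7)
    = 0.25 + 0.125 + 0.03125 + 0.03125 + 0.0078125
    = 57/128 = 0.4453125
Since 0.4453125 <= 1, Kraft's inequality IS satisfied.
A prefix code with these lengths CAN exist.

Kraft sum = 0.4453125. Satisfied.


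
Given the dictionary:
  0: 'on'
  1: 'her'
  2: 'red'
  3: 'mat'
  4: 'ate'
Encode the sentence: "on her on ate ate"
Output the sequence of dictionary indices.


Look up each word in the dictionary:
  'on' -> 0
  'her' -> 1
  'on' -> 0
  'ate' -> 4
  'ate' -> 4

Encoded: [0, 1, 0, 4, 4]


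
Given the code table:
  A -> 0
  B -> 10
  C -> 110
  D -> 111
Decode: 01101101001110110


Decoding:
0 -> A
110 -> C
110 -> C
10 -> B
0 -> A
111 -> D
0 -> A
110 -> C


Result: ACCBADAC


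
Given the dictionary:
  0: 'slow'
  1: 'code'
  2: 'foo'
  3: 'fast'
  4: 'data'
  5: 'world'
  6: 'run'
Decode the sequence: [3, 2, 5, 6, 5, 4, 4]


Look up each index in the dictionary:
  3 -> 'fast'
  2 -> 'foo'
  5 -> 'world'
  6 -> 'run'
  5 -> 'world'
  4 -> 'data'
  4 -> 'data'

Decoded: "fast foo world run world data data"


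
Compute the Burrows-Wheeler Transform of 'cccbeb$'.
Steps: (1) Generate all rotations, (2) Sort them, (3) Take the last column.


Rotations (sorted):
  0: $cccbeb -> last char: b
  1: b$cccbe -> last char: e
  2: beb$ccc -> last char: c
  3: cbeb$cc -> last char: c
  4: ccbeb$c -> last char: c
  5: cccbeb$ -> last char: $
  6: eb$cccb -> last char: b


BWT = beccc$b


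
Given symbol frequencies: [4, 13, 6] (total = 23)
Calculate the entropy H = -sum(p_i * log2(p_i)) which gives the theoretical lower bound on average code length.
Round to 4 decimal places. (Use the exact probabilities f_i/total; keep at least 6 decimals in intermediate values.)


Per-symbol terms -p_i * log2(p_i) with p_i = f_i/23:
  p = 4/23 = 0.173913: log2(p) = -2.523562, -p*log2(p) = 0.438880
  p = 13/23 = 0.565217: log2(p) = -0.823122, -p*log2(p) = 0.465243
  p = 6/23 = 0.260870: log2(p) = -1.938599, -p*log2(p) = 0.505722
H = 0.438880 + 0.465243 + 0.505722 = 1.409845

H = 1.4098 bits/symbol


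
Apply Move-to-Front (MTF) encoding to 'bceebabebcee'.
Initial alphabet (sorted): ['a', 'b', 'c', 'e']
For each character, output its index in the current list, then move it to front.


MTF encoding:
'b': index 1 in ['a', 'b', 'c', 'e'] -> ['b', 'a', 'c', 'e']
'c': index 2 in ['b', 'a', 'c', 'e'] -> ['c', 'b', 'a', 'e']
'e': index 3 in ['c', 'b', 'a', 'e'] -> ['e', 'c', 'b', 'a']
'e': index 0 in ['e', 'c', 'b', 'a'] -> ['e', 'c', 'b', 'a']
'b': index 2 in ['e', 'c', 'b', 'a'] -> ['b', 'e', 'c', 'a']
'a': index 3 in ['b', 'e', 'c', 'a'] -> ['a', 'b', 'e', 'c']
'b': index 1 in ['a', 'b', 'e', 'c'] -> ['b', 'a', 'e', 'c']
'e': index 2 in ['b', 'a', 'e', 'c'] -> ['e', 'b', 'a', 'c']
'b': index 1 in ['e', 'b', 'a', 'c'] -> ['b', 'e', 'a', 'c']
'c': index 3 in ['b', 'e', 'a', 'c'] -> ['c', 'b', 'e', 'a']
'e': index 2 in ['c', 'b', 'e', 'a'] -> ['e', 'c', 'b', 'a']
'e': index 0 in ['e', 'c', 'b', 'a'] -> ['e', 'c', 'b', 'a']


Output: [1, 2, 3, 0, 2, 3, 1, 2, 1, 3, 2, 0]


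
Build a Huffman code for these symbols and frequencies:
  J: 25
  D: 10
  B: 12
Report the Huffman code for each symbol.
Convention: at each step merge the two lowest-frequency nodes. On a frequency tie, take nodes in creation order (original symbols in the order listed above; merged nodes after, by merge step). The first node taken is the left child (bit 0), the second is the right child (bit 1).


Huffman tree construction:
Step 1: Merge D(10) + B(12) = 22
Step 2: Merge (D+B)(22) + J(25) = 47
Read each symbol's code off the tree from the root (left child = 0, right child = 1).

Codes:
  J: 1 (length 1)
  D: 00 (length 2)
  B: 01 (length 2)
Average code length: 69/47 = 1.4681 bits/symbol


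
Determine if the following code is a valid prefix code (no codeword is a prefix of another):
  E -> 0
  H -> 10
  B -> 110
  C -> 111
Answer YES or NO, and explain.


Checking each pair (does one codeword prefix another?):
  E='0' vs H='10': no prefix
  E='0' vs B='110': no prefix
  E='0' vs C='111': no prefix
  H='10' vs E='0': no prefix
  H='10' vs B='110': no prefix
  H='10' vs C='111': no prefix
  B='110' vs E='0': no prefix
  B='110' vs H='10': no prefix
  B='110' vs C='111': no prefix
  C='111' vs E='0': no prefix
  C='111' vs H='10': no prefix
  C='111' vs B='110': no prefix
No violation found over all pairs.

YES -- this is a valid prefix code. No codeword is a prefix of any other codeword.


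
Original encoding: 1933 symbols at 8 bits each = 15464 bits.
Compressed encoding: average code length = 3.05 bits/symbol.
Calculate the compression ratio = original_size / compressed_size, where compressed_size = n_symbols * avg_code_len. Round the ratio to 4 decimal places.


original_size = n_symbols * orig_bits = 1933 * 8 = 15464 bits
compressed_size = n_symbols * avg_code_len = 1933 * 3.05 = 5895.65 bits
ratio = original_size / compressed_size = 15464 / 5895.65 = 2.623

Compression ratio = 2.623


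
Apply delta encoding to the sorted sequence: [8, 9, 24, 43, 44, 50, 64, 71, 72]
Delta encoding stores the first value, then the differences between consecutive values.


First value: 8
Deltas:
  9 - 8 = 1
  24 - 9 = 15
  43 - 24 = 19
  44 - 43 = 1
  50 - 44 = 6
  64 - 50 = 14
  71 - 64 = 7
  72 - 71 = 1


Delta encoded: [8, 1, 15, 19, 1, 6, 14, 7, 1]


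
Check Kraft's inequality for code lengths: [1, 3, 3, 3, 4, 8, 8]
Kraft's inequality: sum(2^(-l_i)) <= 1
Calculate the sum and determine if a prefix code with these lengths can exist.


Sum = 2^(-1) + 2^(-3) + 2^(-3) + 2^(-3) + 2^(-4) + 2^(-8) + 2^(-8)
    = 0.5 + 0.125 + 0.125 + 0.125 + 0.0625 + 0.00390625 + 0.00390625
    = 242/256 = 0.9453125
Since 0.9453125 <= 1, Kraft's inequality IS satisfied.
A prefix code with these lengths CAN exist.

Kraft sum = 0.9453125. Satisfied.
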